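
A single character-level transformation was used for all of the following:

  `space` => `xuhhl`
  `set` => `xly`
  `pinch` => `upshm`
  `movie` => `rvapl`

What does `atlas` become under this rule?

The shift depends on letter class: consonant s→x is +5, but vowel a→h is +7. Vowels shift forward by 7 and consonants shift forward by 5.
Applying it to atlas: a(vowel)+7=h, t(cons)+5=y, l(cons)+5=q, a(vowel)+7=h, s(cons)+5=x.

hyqhx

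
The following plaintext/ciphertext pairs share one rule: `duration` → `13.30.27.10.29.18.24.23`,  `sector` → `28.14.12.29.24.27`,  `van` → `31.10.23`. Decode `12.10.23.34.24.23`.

d is letter #4 and maps to 13: an offset of 9. Letters become their 1-based position plus 9 (so a→10, b→11, …).
Undoing it on 12.10.23.34.24.23: 12→(12−9)÷1=3=c, 10→(10−9)÷1=1=a, 23→(23−9)÷1=14=n, 34→(34−9)÷1=25=y, 24→(24−9)÷1=15=o, 23→(23−9)÷1=14=n.

canyon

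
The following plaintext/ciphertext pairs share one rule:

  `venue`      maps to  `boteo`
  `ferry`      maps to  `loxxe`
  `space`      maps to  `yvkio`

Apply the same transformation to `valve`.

bkrbo

The shift depends on letter class: consonant v→b is +6, but vowel e→o is +10. The rule splits by letter class: vowels +10, consonants +6.
On valve: v(cons)+6=b, a(vowel)+10=k, l(cons)+6=r, v(cons)+6=b, e(vowel)+10=o.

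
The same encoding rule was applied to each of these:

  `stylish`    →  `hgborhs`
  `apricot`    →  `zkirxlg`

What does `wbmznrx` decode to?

dynamic

Each pair mirrors across the alphabet (s↔h, t↔g, y↔b): positions sum to 25. Each letter is replaced by its mirror in the alphabet: a↔z, b↔y, c↔x, and so on (the Atbash cipher).
Reversing it on wbmznrx: w↔d, b↔y, m↔n, z↔a, n↔m, r↔i, x↔c.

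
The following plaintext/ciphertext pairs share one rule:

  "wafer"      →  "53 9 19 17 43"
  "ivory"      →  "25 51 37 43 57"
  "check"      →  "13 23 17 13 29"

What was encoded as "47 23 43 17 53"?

threw

w(#23)→53 and a(#1)→9: differences scale by 2, so n = 2·pos + 7. With a=1..z=26, the number is 2·pos + 7.
Undoing it on 47 23 43 17 53: 47→(47−7)÷2=20=t, 23→(23−7)÷2=8=h, 43→(43−7)÷2=18=r, 17→(17−7)÷2=5=e, 53→(53−7)÷2=23=w.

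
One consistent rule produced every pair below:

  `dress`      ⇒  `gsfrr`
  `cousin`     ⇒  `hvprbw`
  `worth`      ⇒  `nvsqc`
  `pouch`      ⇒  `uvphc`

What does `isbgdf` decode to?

Each letter's alphabet position (a=0..z=25) is mapped through 25·x+9 mod 26 — an affine cipher.
Reversing it on isbgdf: i(8)→25·(8−9)≡1=b; s(18)→25·(18−9)≡17=r; b(1)→25·(1−9)≡8=i; g(6)→25·(6−9)≡3=d; d(3)→25·(3−9)≡6=g; f(5)→25·(5−9)≡4=e (all mod 26).

bridge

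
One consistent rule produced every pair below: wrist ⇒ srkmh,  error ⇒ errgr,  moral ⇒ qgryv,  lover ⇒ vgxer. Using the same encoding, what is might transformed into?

qkuph

w(22)→s(18) and r(17)→r(17) fit y≡21x+24 (mod 26); the inverse of 21 mod 26 is 5. This is an affine cipher: with a=0,…,z=25, each position x becomes (21x+24) mod 26.
Applying it to might: m(12)→21·12+24≡16=q; i(8)→21·8+24≡10=k; g(6)→21·6+24≡20=u; h(7)→21·7+24≡15=p; t(19)→21·19+24≡7=h (all mod 26).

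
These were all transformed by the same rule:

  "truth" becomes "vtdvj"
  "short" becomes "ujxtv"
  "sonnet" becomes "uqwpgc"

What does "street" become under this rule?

Shifts by position in truth: pos 0: t→v (+2), pos 1: r→t (+2), pos 2: u→d (+9), pos 3: t→v (+2), pos 4: h→j (+2) — repeating every 3. A repeating key of period 3 is used — shifts +2, +2, +9 over and over.
Applying it to street: s+2=u, t+2=v, r+9=a, e+2=g, e+2=g, t+9=c.

uvaggc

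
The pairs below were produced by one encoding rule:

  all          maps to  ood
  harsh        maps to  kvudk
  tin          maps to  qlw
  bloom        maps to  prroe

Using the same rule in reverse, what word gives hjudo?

large

The word is reversed, then every letter is shifted forward by 3.
Reversing it on hjudo: shift back: h−3=e, j−3=g, u−3=r, d−3=a, o−3=l → egral; then reverse → large.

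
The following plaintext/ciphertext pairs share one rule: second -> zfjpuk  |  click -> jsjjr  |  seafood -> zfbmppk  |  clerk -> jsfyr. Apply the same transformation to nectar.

The shift depends on letter class: consonant s→z is +7, but vowel e→f is +1. Two shifts are in play — +1 for a/e/i/o/u, +7 for every other letter.
For nectar: n(cons)+7=u, e(vowel)+1=f, c(cons)+7=j, t(cons)+7=a, a(vowel)+1=b, r(cons)+7=y.

ufjaby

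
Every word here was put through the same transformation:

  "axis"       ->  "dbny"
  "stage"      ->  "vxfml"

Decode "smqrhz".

In axis: a→d is +3, x→b is +4, i→n is +5, s→y is +6 — the shift increases by 1 each position. Each letter shifts forward by (position + 3), i.e. 3, 4, 5, … — the shift grows by one for each successive letter.
Decoding smqrhz: s−3=p, m−4=i, q−5=l, r−6=l, h−7=a, z−8=r.

pillar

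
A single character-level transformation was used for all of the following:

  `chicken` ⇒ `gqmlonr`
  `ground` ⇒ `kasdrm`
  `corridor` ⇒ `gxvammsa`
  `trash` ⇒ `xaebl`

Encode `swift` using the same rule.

The shifts repeat in a cycle of length 2: positions 0,1,… shift by +4, +9, then the pattern repeats.
Applying it to swift: s+4=w, w+9=f, i+4=m, f+9=o, t+4=x.

wfmox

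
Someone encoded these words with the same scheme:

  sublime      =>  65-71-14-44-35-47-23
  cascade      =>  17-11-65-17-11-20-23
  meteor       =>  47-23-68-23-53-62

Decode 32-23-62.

Each letter becomes 3×(its alphabet position, a=1..z=26) + 8.
Undoing it on 32-23-62: 32→(32−8)÷3=8=h, 23→(23−8)÷3=5=e, 62→(62−8)÷3=18=r.

her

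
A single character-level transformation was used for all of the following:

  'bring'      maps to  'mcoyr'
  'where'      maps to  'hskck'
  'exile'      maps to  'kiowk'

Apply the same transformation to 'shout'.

The shift depends on letter class: consonant b→m is +11, but vowel i→o is +6. The rule splits by letter class: vowels +6, consonants +11.
On shout: s(cons)+11=d, h(cons)+11=s, o(vowel)+6=u, u(vowel)+6=a, t(cons)+11=e.

dsuae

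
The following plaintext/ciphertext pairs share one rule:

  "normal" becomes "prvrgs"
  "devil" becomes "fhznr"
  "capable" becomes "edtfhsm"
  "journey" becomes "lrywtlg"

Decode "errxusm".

console

The shift increases by 1 at each position, starting from +2: 2, 3, 4, ….
Decoding errxusm: e−2=c, r−3=o, r−4=n, x−5=s, u−6=o, s−7=l, m−8=e.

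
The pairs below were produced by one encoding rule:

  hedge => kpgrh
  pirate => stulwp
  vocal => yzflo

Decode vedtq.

stain

Shifts by position in hedge: pos 0: h→k (+3), pos 1: e→p (+11), pos 2: d→g (+3), pos 3: g→r (+11) — repeating every 2. It's a Vigenère-style cipher with numeric key [3,11]: position i shifts by key[i mod 2].
Decoding vedtq: v−3=s, e−11=t, d−3=a, t−11=i, q−3=n.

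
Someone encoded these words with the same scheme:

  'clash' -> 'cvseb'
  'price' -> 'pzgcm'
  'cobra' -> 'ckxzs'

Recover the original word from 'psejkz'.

pastor

Each letter's alphabet position (a=0..z=25) is mapped through 5·x+18 mod 26 — an affine cipher.
Undoing it on psejkz: p(15)→21·(15−18)≡15=p; s(18)→21·(18−18)≡0=a; e(4)→21·(4−18)≡18=s; j(9)→21·(9−18)≡19=t; k(10)→21·(10−18)≡14=o; z(25)→21·(25−18)≡17=r (all mod 26).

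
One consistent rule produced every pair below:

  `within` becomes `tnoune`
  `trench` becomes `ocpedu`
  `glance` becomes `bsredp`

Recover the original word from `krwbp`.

badge

Treating letters as 0–25, the rule is x ↦ 19x + 17 (mod 26).
Reversing it on krwbp: k(10)→11·(10−17)≡1=b; r(17)→11·(17−17)≡0=a; w(22)→11·(22−17)≡3=d; b(1)→11·(1−17)≡6=g; p(15)→11·(15−17)≡4=e (all mod 26).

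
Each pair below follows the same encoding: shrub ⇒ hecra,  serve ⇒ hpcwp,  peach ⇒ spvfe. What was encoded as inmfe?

notch

s(18)→h(7) and h(7)→e(4) fit y≡5x+21 (mod 26); the inverse of 5 mod 26 is 21. Each letter's alphabet position (a=0..z=25) is mapped through 5·x+21 mod 26 — an affine cipher.
Reversing it on inmfe: i(8)→21·(8−21)≡13=n; n(13)→21·(13−21)≡14=o; m(12)→21·(12−21)≡19=t; f(5)→21·(5−21)≡2=c; e(4)→21·(4−21)≡7=h (all mod 26).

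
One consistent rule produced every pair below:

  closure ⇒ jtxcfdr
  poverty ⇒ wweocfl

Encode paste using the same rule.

In closure: c→j is +7, l→t is +8, o→x is +9, s→c is +10 — the shift increases by 1 each position. The shift increases by 1 at each position, starting from +7: 7, 8, 9, ….
Applying it to paste: p+7=w, a+8=i, s+9=b, t+10=d, e+11=p.

wibdp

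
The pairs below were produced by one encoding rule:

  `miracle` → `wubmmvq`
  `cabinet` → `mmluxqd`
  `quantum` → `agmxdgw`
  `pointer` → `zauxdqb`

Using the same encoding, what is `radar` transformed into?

The shift depends on letter class: consonant m→w is +10, but vowel i→u is +12. The rule splits by letter class: vowels +12, consonants +10.
On radar: r(cons)+10=b, a(vowel)+12=m, d(cons)+10=n, a(vowel)+12=m, r(cons)+10=b.

bmnmb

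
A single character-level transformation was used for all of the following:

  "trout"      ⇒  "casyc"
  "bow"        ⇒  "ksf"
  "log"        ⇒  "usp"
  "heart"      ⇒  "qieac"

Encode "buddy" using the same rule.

kymmh

Two shifts are in play — +4 for a/e/i/o/u, +9 for every other letter.
For buddy: b(cons)+9=k, u(vowel)+4=y, d(cons)+9=m, d(cons)+9=m, y(cons)+9=h.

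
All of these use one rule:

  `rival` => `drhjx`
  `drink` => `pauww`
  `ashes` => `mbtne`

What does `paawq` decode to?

The shifts repeat in a cycle of length 2: positions 0,1,… shift by +12, +9, then the pattern repeats.
Decoding paawq: p−12=d, a−9=r, a−12=o, w−9=n, q−12=e.

drone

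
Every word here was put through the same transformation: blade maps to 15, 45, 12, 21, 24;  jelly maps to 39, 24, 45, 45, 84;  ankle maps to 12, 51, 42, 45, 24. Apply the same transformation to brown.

b(#2)→15 and l(#12)→45: differences scale by 3, so n = 3·pos + 9. Each letter becomes 3×(its alphabet position, a=1..z=26) + 9.
For brown: b=2→15, r=18→63, o=15→54, w=23→78, n=14→51.

15, 63, 54, 78, 51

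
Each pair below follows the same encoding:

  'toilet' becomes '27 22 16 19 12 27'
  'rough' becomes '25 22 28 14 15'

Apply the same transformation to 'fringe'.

Each letter is replaced by its alphabet position (a=1..z=26) + 7.
On fringe: f=6→13, r=18→25, i=9→16, n=14→21, g=7→14, e=5→12.

13 25 16 21 14 12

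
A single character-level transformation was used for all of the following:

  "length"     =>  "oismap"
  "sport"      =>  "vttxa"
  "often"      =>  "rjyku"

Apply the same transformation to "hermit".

In length: l→o is +3, e→i is +4, n→s is +5, g→m is +6 — the shift increases by 1 each position. Each letter shifts forward by (position + 3), i.e. 3, 4, 5, … — the shift grows by one for each successive letter.
For hermit: h+3=k, e+4=i, r+5=w, m+6=s, i+7=p, t+8=b.

kiwspb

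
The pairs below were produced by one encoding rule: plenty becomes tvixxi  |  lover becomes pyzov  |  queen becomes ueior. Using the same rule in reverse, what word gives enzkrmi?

It's a Vigenère-style cipher with numeric key [4,10]: position i shifts by key[i mod 2].
Decoding enzkrmi: e−4=a, n−10=d, z−4=v, k−10=a, r−4=n, m−10=c, i−4=e.

advance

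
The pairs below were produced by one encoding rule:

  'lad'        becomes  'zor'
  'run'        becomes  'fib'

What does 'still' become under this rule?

ghwzz

Each letter is shifted forward by 14 in the alphabet (a Caesar shift of +14).
On still: s+14=g, t+14=h, i+14=w, l+14=z, l+14=z.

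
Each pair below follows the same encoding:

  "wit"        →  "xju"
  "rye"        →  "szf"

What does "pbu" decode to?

oat

Compare letters: w→x is +1, i→j is +1, t→u is +1 — a constant shift. This is a Caesar cipher with shift 1.
Decoding pbu: p−1=o, b−1=a, u−1=t.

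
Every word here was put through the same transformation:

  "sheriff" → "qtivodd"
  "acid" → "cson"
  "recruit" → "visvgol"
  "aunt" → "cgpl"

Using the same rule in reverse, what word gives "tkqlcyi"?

s(18)→q(16) and h(7)→t(19) fit y≡21x+2 (mod 26); the inverse of 21 mod 26 is 5. This is an affine cipher: with a=0,…,z=25, each position x becomes (21x+2) mod 26.
Decoding tkqlcyi: t(19)→5·(19−2)≡7=h; k(10)→5·(10−2)≡14=o; q(16)→5·(16−2)≡18=s; l(11)→5·(11−2)≡19=t; c(2)→5·(2−2)≡0=a; y(24)→5·(24−2)≡6=g; i(8)→5·(8−2)≡4=e (all mod 26).

hostage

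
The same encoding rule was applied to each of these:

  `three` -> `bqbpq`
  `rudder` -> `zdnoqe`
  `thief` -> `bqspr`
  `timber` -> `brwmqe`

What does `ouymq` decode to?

In three: t→b is +8, h→q is +9, r→b is +10, e→p is +11 — the shift increases by 1 each position. Letter i (0-indexed) is shifted by i+8, so successive shifts are 8, 9, 10, ….
Reversing it on ouymq: o−8=g, u−9=l, y−10=o, m−11=b, q−12=e.

globe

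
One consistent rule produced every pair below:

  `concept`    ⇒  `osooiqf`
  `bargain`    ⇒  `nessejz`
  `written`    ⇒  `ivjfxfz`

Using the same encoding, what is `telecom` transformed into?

fimqgpy

Shifts by position in concept: pos 0: c→o (+12), pos 1: o→s (+4), pos 2: n→o (+1), pos 3: c→o (+12), pos 4: e→i (+4), pos 5: p→q (+1) — repeating every 3. A repeating key of period 3 is used — shifts +12, +4, +1 over and over.
On telecom: t+12=f, e+4=i, l+1=m, e+12=q, c+4=g, o+1=p, m+12=y.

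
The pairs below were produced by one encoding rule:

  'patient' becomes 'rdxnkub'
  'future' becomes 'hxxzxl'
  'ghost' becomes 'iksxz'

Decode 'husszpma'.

In patient: p→r is +2, a→d is +3, t→x is +4, i→n is +5 — the shift increases by 1 each position. The shift increases by 1 at each position, starting from +2: 2, 3, 4, ….
Reversing it on husszpma: h−2=f, u−3=r, s−4=o, s−5=n, z−6=t, p−7=i, m−8=e, a−9=r.

frontier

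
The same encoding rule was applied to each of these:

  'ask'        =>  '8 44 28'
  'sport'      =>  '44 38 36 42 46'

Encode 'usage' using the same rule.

48 44 8 20 16

a(#1)→8 and s(#19)→44: differences scale by 2, so n = 2·pos + 6. Each letter becomes 2×(its alphabet position, a=1..z=26) + 6.
On usage: u=21→48, s=19→44, a=1→8, g=7→20, e=5→16.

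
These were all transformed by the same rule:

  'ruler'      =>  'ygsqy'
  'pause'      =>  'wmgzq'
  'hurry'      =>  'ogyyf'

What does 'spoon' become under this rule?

zwaau

The shift depends on letter class: consonant r→y is +7, but vowel u→g is +12. Two shifts are in play — +12 for a/e/i/o/u, +7 for every other letter.
Applying it to spoon: s(cons)+7=z, p(cons)+7=w, o(vowel)+12=a, o(vowel)+12=a, n(cons)+7=u.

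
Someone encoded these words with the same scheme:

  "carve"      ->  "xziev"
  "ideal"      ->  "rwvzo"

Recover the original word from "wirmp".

drink

Each letter is replaced by its mirror in the alphabet: a↔z, b↔y, c↔x, and so on (the Atbash cipher).
Decoding wirmp: w↔d, i↔r, r↔i, m↔n, p↔k.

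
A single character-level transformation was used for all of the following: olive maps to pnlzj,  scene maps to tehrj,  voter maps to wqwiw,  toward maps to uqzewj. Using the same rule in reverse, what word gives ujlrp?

In olive: o→p is +1, l→n is +2, i→l is +3, v→z is +4 — the shift increases by 1 each position. Letter i (0-indexed) is shifted by i+1, so successive shifts are 1, 2, 3, ….
Reversing it on ujlrp: u−1=t, j−2=h, l−3=i, r−4=n, p−5=k.

think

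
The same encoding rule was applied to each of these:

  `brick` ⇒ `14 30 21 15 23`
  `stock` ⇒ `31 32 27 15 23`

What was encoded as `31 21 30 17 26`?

b is letter #2 and maps to 14: an offset of 12. Letters become their 1-based position plus 12 (so a→13, b→14, …).
Decoding 31 21 30 17 26: 31→(31−12)÷1=19=s, 21→(21−12)÷1=9=i, 30→(30−12)÷1=18=r, 17→(17−12)÷1=5=e, 26→(26−12)÷1=14=n.

siren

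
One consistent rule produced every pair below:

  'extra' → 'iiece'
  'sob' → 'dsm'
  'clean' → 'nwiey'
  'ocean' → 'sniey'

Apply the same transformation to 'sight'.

dmrse

The shift depends on letter class: consonant x→i is +11, but vowel e→i is +4. The rule splits by letter class: vowels +4, consonants +11.
On sight: s(cons)+11=d, i(vowel)+4=m, g(cons)+11=r, h(cons)+11=s, t(cons)+11=e.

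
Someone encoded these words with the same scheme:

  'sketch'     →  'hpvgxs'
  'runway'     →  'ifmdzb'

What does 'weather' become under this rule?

Each pair mirrors across the alphabet (s↔h, k↔p, e↔v): positions sum to 25. Letters are reflected about the middle of the alphabet (position → 25−position): Atbash.
For weather: w↔d, e↔v, a↔z, t↔g, h↔s, e↔v, r↔i.

dvzgsvi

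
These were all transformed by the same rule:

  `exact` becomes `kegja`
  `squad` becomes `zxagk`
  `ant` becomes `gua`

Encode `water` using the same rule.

The shift depends on letter class: consonant x→e is +7, but vowel e→k is +6. The rule splits by letter class: vowels +6, consonants +7.
For water: w(cons)+7=d, a(vowel)+6=g, t(cons)+7=a, e(vowel)+6=k, r(cons)+7=y.

dgaky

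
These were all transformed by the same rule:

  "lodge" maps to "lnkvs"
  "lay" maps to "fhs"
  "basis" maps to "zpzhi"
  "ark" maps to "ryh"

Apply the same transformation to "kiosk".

The word is reversed, then every letter is shifted forward by 7.
For kiosk: reverse → ksoik; then shift: k+7=r, s+7=z, o+7=v, i+7=p, k+7=r.

rzvpr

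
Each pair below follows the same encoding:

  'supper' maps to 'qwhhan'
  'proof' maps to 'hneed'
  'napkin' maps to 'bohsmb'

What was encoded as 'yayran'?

s(18)→q(16) and u(20)→w(22) fit y≡3x+14 (mod 26); the inverse of 3 mod 26 is 9. Each letter's alphabet position (a=0..z=25) is mapped through 3·x+14 mod 26 — an affine cipher.
Reversing it on yayran: y(24)→9·(24−14)≡12=m; a(0)→9·(0−14)≡4=e; y(24)→9·(24−14)≡12=m; r(17)→9·(17−14)≡1=b; a(0)→9·(0−14)≡4=e; n(13)→9·(13−14)≡17=r (all mod 26).

member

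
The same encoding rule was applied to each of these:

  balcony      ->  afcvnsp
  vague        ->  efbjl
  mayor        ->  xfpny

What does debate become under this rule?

qlafol

This is an affine cipher: with a=0,…,z=25, each position x becomes (21x+5) mod 26.
For debate: d(3)→21·3+5≡16=q; e(4)→21·4+5≡11=l; b(1)→21·1+5≡0=a; a(0)→21·0+5≡5=f; t(19)→21·19+5≡14=o; e(4)→21·4+5≡11=l (all mod 26).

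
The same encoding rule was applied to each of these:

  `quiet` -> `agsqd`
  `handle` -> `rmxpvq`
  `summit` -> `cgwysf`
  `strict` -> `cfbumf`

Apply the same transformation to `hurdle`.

rgbpvq

Shifts by position in quiet: pos 0: q→a (+10), pos 1: u→g (+12), pos 2: i→s (+10), pos 3: e→q (+12) — repeating every 2. It's a Vigenère-style cipher with numeric key [10,12]: position i shifts by key[i mod 2].
For hurdle: h+10=r, u+12=g, r+10=b, d+12=p, l+10=v, e+12=q.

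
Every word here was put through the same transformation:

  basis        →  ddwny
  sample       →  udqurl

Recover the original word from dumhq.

brick

In basis: b→d is +2, a→d is +3, s→w is +4, i→n is +5 — the shift increases by 1 each position. Letter i (0-indexed) is shifted by i+2, so successive shifts are 2, 3, 4, ….
Reversing it on dumhq: d−2=b, u−3=r, m−4=i, h−5=c, q−6=k.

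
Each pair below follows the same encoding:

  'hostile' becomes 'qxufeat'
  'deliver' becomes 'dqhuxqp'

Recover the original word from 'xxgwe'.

skull

The output letters match the input read backwards, each shifted +12: hostile reversed is elitsoh. The word is reversed, then every letter is shifted forward by 12.
Decoding xxgwe: shift back: x−12=l, x−12=l, g−12=u, w−12=k, e−12=s → lluks; then reverse → skull.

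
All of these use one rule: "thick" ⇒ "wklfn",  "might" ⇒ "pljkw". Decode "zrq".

Every letter moves 3 places later in the alphabet, wrapping around z→a.
Decoding zrq: z−3=w, r−3=o, q−3=n.

won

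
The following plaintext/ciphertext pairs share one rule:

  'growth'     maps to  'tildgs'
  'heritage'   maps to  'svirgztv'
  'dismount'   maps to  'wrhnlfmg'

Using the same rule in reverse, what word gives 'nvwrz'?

media

Each pair mirrors across the alphabet (g↔t, r↔i, o↔l): positions sum to 25. This is the alphabet-reversal cipher (Atbash): a becomes z, b becomes y, etc.
Reversing it on nvwrz: n↔m, v↔e, w↔d, r↔i, z↔a.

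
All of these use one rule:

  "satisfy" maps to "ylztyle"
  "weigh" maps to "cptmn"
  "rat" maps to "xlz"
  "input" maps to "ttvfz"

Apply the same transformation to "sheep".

The shift depends on letter class: consonant s→y is +6, but vowel a→l is +11. Two shifts are in play — +11 for a/e/i/o/u, +6 for every other letter.
For sheep: s(cons)+6=y, h(cons)+6=n, e(vowel)+11=p, e(vowel)+11=p, p(cons)+6=v.

ynppv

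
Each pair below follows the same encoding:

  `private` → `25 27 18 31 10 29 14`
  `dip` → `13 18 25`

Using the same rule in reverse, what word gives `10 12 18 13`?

acid

p is letter #16 and maps to 25: an offset of 9. Each letter is replaced by its alphabet position (a=1..z=26) + 9.
Undoing it on 10 12 18 13: 10→(10−9)÷1=1=a, 12→(12−9)÷1=3=c, 18→(18−9)÷1=9=i, 13→(13−9)÷1=4=d.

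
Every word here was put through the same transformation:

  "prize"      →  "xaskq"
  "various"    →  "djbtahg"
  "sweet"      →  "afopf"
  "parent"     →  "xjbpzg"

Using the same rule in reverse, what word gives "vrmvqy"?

In prize: p→x is +8, r→a is +9, i→s is +10, z→k is +11 — the shift increases by 1 each position. Each letter shifts forward by (position + 8), i.e. 8, 9, 10, … — the shift grows by one for each successive letter.
Undoing it on vrmvqy: v−8=n, r−9=i, m−10=c, v−11=k, q−12=e, y−13=l.

nickel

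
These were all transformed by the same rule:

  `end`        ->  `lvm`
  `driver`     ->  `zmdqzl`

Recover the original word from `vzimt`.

The output letters match the input read backwards, each shifted +8: end reversed is dne. The word is reversed, then every letter is shifted forward by 8.
Decoding vzimt: shift back: v−8=n, z−8=r, i−8=a, m−8=e, t−8=l → nrael; then reverse → learn.

learn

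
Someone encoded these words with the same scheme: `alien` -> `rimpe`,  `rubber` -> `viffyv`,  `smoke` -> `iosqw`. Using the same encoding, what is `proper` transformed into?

The output letters match the input read backwards, each shifted +4: alien reversed is neila. Read the word backwards and shift each letter +4.
Applying it to proper: reverse → reporp; then shift: r+4=v, e+4=i, p+4=t, o+4=s, r+4=v, p+4=t.

vitsvt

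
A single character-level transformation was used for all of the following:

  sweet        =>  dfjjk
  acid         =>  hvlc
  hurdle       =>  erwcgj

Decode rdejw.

s(18)→d(3) and w(22)→f(5) fit y≡7x+7 (mod 26); the inverse of 7 mod 26 is 15. Each letter's alphabet position (a=0..z=25) is mapped through 7·x+7 mod 26 — an affine cipher.
Undoing it on rdejw: r(17)→15·(17−7)≡20=u; d(3)→15·(3−7)≡18=s; e(4)→15·(4−7)≡7=h; j(9)→15·(9−7)≡4=e; w(22)→15·(22−7)≡17=r (all mod 26).

usher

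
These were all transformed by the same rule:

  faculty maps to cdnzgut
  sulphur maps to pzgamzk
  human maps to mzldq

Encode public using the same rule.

Treating letters as 0–25, the rule is x ↦ 5x + 3 (mod 26).
On public: p(15)→5·15+3≡0=a; u(20)→5·20+3≡25=z; b(1)→5·1+3≡8=i; l(11)→5·11+3≡6=g; i(8)→5·8+3≡17=r; c(2)→5·2+3≡13=n (all mod 26).

azigrn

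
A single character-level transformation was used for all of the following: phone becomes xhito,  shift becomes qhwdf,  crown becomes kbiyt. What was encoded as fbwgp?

trial

p(15)→x(23) and h(7)→h(7) fit y≡15x+6 (mod 26); the inverse of 15 mod 26 is 7. This is an affine cipher: with a=0,…,z=25, each position x becomes (15x+6) mod 26.
Reversing it on fbwgp: f(5)→7·(5−6)≡19=t; b(1)→7·(1−6)≡17=r; w(22)→7·(22−6)≡8=i; g(6)→7·(6−6)≡0=a; p(15)→7·(15−6)≡11=l (all mod 26).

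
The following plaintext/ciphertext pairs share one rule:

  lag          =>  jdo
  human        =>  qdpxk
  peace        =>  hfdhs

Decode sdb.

The output letters match the input read backwards, each shifted +3: lag reversed is gal. Read the word backwards and shift each letter +3.
Decoding sdb: shift back: s−3=p, d−3=a, b−3=y → pay; then reverse → yap.

yap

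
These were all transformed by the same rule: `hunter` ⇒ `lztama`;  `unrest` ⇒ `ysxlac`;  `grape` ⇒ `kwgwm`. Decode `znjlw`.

video

In hunter: h→l is +4, u→z is +5, n→t is +6, t→a is +7 — the shift increases by 1 each position. The shift increases by 1 at each position, starting from +4: 4, 5, 6, ….
Undoing it on znjlw: z−4=v, n−5=i, j−6=d, l−7=e, w−8=o.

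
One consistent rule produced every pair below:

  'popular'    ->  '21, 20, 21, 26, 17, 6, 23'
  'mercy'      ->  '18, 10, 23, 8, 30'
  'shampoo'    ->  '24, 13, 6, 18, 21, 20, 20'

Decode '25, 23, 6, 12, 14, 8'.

tragic

p is letter #16 and maps to 21: an offset of 5. Each letter is replaced by its alphabet position (a=1..z=26) + 5.
Undoing it on 25, 23, 6, 12, 14, 8: 25→(25−5)÷1=20=t, 23→(23−5)÷1=18=r, 6→(6−5)÷1=1=a, 12→(12−5)÷1=7=g, 14→(14−5)÷1=9=i, 8→(8−5)÷1=3=c.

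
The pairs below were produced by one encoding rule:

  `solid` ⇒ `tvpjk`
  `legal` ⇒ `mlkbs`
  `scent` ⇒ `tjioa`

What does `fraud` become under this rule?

Shifts by position in solid: pos 0: s→t (+1), pos 1: o→v (+7), pos 2: l→p (+4), pos 3: i→j (+1), pos 4: d→k (+7) — repeating every 3. The shifts repeat in a cycle of length 3: positions 0,1,… shift by +1, +7, +4, then the pattern repeats.
Applying it to fraud: f+1=g, r+7=y, a+4=e, u+1=v, d+7=k.

gyevk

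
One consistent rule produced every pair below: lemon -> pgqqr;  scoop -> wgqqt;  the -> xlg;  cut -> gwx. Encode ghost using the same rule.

klqwx

The shift depends on letter class: consonant l→p is +4, but vowel e→g is +2. Two shifts are in play — +2 for a/e/i/o/u, +4 for every other letter.
On ghost: g(cons)+4=k, h(cons)+4=l, o(vowel)+2=q, s(cons)+4=w, t(cons)+4=x.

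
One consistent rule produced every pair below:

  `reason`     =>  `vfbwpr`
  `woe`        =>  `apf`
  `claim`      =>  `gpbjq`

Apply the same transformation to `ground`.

kvpvrh

The shift depends on letter class: consonant r→v is +4, but vowel e→f is +1. The rule splits by letter class: vowels +1, consonants +4.
On ground: g(cons)+4=k, r(cons)+4=v, o(vowel)+1=p, u(vowel)+1=v, n(cons)+4=r, d(cons)+4=h.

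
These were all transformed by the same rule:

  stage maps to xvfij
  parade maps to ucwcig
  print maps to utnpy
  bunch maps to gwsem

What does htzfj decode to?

crude

Shifts by position in stage: pos 0: s→x (+5), pos 1: t→v (+2), pos 2: a→f (+5), pos 3: g→i (+2) — repeating every 2. The shifts repeat in a cycle of length 2: positions 0,1,… shift by +5, +2, then the pattern repeats.
Undoing it on htzfj: h−5=c, t−2=r, z−5=u, f−2=d, j−5=e.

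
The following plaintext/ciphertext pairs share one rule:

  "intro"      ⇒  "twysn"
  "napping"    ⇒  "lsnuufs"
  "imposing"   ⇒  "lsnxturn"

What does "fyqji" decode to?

The output letters match the input read backwards, each shifted +5: intro reversed is ortni. The word is reversed, then every letter is shifted forward by 5.
Reversing it on fyqji: shift back: f−5=a, y−5=t, q−5=l, j−5=e, i−5=d → atled; then reverse → delta.

delta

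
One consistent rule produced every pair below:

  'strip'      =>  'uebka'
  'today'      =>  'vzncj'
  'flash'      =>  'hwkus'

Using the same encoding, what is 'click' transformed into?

A repeating key of period 3 is used — shifts +2, +11, +10 over and over.
Applying it to click: c+2=e, l+11=w, i+10=s, c+2=e, k+11=v.

ewsev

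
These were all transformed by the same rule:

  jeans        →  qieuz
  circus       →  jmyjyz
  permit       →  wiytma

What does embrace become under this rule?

The shift depends on letter class: consonant j→q is +7, but vowel e→i is +4. The rule splits by letter class: vowels +4, consonants +7.
Applying it to embrace: e(vowel)+4=i, m(cons)+7=t, b(cons)+7=i, r(cons)+7=y, a(vowel)+4=e, c(cons)+7=j, e(vowel)+4=i.

itiyeji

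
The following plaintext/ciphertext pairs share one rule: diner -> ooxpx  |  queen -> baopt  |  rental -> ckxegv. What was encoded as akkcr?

pearl

Shifts by position in diner: pos 0: d→o (+11), pos 1: i→o (+6), pos 2: n→x (+10), pos 3: e→p (+11), pos 4: r→x (+6) — repeating every 3. The shifts repeat in a cycle of length 3: positions 0,1,… shift by +11, +6, +10, then the pattern repeats.
Undoing it on akkcr: a−11=p, k−6=e, k−10=a, c−11=r, r−6=l.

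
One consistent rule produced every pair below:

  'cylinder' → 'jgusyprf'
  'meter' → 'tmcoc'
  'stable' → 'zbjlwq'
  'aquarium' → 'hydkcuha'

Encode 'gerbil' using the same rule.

In cylinder: c→j is +7, y→g is +8, l→u is +9, i→s is +10 — the shift increases by 1 each position. Letter i (0-indexed) is shifted by i+7, so successive shifts are 7, 8, 9, ….
For gerbil: g+7=n, e+8=m, r+9=a, b+10=l, i+11=t, l+12=x.

nmaltx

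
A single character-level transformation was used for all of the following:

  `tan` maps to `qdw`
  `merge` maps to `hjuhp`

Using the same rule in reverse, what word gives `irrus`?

proof

The output letters match the input read backwards, each shifted +3: tan reversed is nat. Read the word backwards and shift each letter +3.
Undoing it on irrus: shift back: i−3=f, r−3=o, r−3=o, u−3=r, s−3=p → foorp; then reverse → proof.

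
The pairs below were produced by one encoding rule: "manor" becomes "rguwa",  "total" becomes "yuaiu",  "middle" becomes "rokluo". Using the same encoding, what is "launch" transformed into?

In manor: m→r is +5, a→g is +6, n→u is +7, o→w is +8 — the shift increases by 1 each position. Letter i (0-indexed) is shifted by i+5, so successive shifts are 5, 6, 7, ….
Applying it to launch: l+5=q, a+6=g, u+7=b, n+8=v, c+9=l, h+10=r.

qgbvlr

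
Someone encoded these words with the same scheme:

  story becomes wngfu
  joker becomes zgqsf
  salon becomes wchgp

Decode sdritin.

Treating letters as 0–25, the rule is x ↦ 17x + 2 (mod 26).
Reversing it on sdritin: s(18)→23·(18−2)≡4=e; d(3)→23·(3−2)≡23=x; r(17)→23·(17−2)≡7=h; i(8)→23·(8−2)≡8=i; t(19)→23·(19−2)≡1=b; i(8)→23·(8−2)≡8=i; n(13)→23·(13−2)≡19=t (all mod 26).

exhibit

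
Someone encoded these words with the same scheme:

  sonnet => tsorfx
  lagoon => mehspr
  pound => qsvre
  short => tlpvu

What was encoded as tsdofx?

socket

It's a Vigenère-style cipher with numeric key [1,4]: position i shifts by key[i mod 2].
Undoing it on tsdofx: t−1=s, s−4=o, d−1=c, o−4=k, f−1=e, x−4=t.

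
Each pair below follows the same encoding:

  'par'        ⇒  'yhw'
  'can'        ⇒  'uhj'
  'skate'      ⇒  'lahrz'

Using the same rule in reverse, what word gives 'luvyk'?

Read the word backwards and shift each letter +7.
Undoing it on luvyk: shift back: l−7=e, u−7=n, v−7=o, y−7=r, k−7=d → enord; then reverse → drone.

drone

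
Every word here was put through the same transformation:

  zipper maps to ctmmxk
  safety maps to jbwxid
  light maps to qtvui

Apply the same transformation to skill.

jrtqq

z(25)→c(2) and i(8)→t(19) fit y≡25x+1 (mod 26); the inverse of 25 mod 26 is 25. Treating letters as 0–25, the rule is x ↦ 25x + 1 (mod 26).
On skill: s(18)→25·18+1≡9=j; k(10)→25·10+1≡17=r; i(8)→25·8+1≡19=t; l(11)→25·11+1≡16=q; l(11)→25·11+1≡16=q (all mod 26).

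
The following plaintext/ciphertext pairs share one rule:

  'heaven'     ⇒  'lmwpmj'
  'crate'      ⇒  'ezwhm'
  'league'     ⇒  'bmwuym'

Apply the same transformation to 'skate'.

Treating letters as 0–25, the rule is x ↦ 17x + 22 (mod 26).
On skate: s(18)→17·18+22≡16=q; k(10)→17·10+22≡10=k; a(0)→17·0+22≡22=w; t(19)→17·19+22≡7=h; e(4)→17·4+22≡12=m (all mod 26).

qkwhm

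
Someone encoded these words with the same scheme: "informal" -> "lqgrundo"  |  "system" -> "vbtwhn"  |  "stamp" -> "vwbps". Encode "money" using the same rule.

Shifts by position in informal: pos 0: i→l (+3), pos 1: n→q (+3), pos 2: f→g (+1), pos 3: o→r (+3), pos 4: r→u (+3), pos 5: m→n (+1) — repeating every 3. The shifts repeat in a cycle of length 3: positions 0,1,… shift by +3, +3, +1, then the pattern repeats.
For money: m+3=p, o+3=r, n+1=o, e+3=h, y+3=b.

prohb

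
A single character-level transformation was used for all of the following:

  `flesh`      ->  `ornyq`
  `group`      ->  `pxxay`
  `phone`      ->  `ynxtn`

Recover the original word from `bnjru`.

shall

Shifts by position in flesh: pos 0: f→o (+9), pos 1: l→r (+6), pos 2: e→n (+9), pos 3: s→y (+6) — repeating every 2. The shifts repeat in a cycle of length 2: positions 0,1,… shift by +9, +6, then the pattern repeats.
Reversing it on bnjru: b−9=s, n−6=h, j−9=a, r−6=l, u−9=l.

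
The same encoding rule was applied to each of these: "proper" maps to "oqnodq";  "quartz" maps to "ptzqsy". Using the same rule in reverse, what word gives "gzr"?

Compare letters: p→o is +25, r→q is +25, o→n is +25 — a constant shift. Each letter is shifted forward by 25 in the alphabet (a Caesar shift of +25).
Reversing it on gzr: g−25=h, z−25=a, r−25=s.

has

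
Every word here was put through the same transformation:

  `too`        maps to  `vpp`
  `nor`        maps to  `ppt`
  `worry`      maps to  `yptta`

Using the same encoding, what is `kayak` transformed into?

mbabm

The shift depends on letter class: consonant t→v is +2, but vowel o→p is +1. Vowels shift forward by 1 and consonants shift forward by 2.
Applying it to kayak: k(cons)+2=m, a(vowel)+1=b, y(cons)+2=a, a(vowel)+1=b, k(cons)+2=m.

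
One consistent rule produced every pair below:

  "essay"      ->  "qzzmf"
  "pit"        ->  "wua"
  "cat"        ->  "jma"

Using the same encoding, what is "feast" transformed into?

The shift depends on letter class: consonant s→z is +7, but vowel e→q is +12. Two shifts are in play — +12 for a/e/i/o/u, +7 for every other letter.
For feast: f(cons)+7=m, e(vowel)+12=q, a(vowel)+12=m, s(cons)+7=z, t(cons)+7=a.

mqmza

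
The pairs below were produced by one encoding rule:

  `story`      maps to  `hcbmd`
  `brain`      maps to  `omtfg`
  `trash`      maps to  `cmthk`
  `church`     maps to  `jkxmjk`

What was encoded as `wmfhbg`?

prison

Treating letters as 0–25, the rule is x ↦ 21x + 19 (mod 26).
Reversing it on wmfhbg: w(22)→5·(22−19)≡15=p; m(12)→5·(12−19)≡17=r; f(5)→5·(5−19)≡8=i; h(7)→5·(7−19)≡18=s; b(1)→5·(1−19)≡14=o; g(6)→5·(6−19)≡13=n (all mod 26).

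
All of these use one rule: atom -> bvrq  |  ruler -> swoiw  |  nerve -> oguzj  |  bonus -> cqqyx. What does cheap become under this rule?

djheu

In atom: a→b is +1, t→v is +2, o→r is +3, m→q is +4 — the shift increases by 1 each position. Letter i (0-indexed) is shifted by i+1, so successive shifts are 1, 2, 3, ….
Applying it to cheap: c+1=d, h+2=j, e+3=h, a+4=e, p+5=u.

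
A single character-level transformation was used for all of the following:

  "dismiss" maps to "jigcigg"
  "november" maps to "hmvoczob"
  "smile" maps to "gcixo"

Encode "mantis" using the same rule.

d(3)→j(9) and i(8)→i(8) fit y≡5x+20 (mod 26); the inverse of 5 mod 26 is 21. Treating letters as 0–25, the rule is x ↦ 5x + 20 (mod 26).
Applying it to mantis: m(12)→5·12+20≡2=c; a(0)→5·0+20≡20=u; n(13)→5·13+20≡7=h; t(19)→5·19+20≡11=l; i(8)→5·8+20≡8=i; s(18)→5·18+20≡6=g (all mod 26).

cuhlig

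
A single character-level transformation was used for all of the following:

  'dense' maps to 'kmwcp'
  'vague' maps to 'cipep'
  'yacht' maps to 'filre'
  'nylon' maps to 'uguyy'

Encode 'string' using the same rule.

zbasys

In dense: d→k is +7, e→m is +8, n→w is +9, s→c is +10 — the shift increases by 1 each position. Each letter shifts forward by (position + 7), i.e. 7, 8, 9, … — the shift grows by one for each successive letter.
For string: s+7=z, t+8=b, r+9=a, i+10=s, n+11=y, g+12=s.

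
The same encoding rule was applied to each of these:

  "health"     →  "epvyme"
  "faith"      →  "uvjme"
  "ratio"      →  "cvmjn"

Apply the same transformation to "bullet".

aryypm

Treating letters as 0–25, the rule is x ↦ 5x + 21 (mod 26).
For bullet: b(1)→5·1+21≡0=a; u(20)→5·20+21≡17=r; l(11)→5·11+21≡24=y; l(11)→5·11+21≡24=y; e(4)→5·4+21≡15=p; t(19)→5·19+21≡12=m (all mod 26).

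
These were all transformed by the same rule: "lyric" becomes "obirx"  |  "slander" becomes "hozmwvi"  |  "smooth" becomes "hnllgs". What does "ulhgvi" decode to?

This is the alphabet-reversal cipher (Atbash): a becomes z, b becomes y, etc.
Decoding ulhgvi: u↔f, l↔o, h↔s, g↔t, v↔e, i↔r.

foster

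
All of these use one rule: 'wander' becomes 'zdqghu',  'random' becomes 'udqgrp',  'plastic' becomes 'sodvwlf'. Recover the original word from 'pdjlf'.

magic

It's a constant shift of +3 (ROT3).
Undoing it on pdjlf: p−3=m, d−3=a, j−3=g, l−3=i, f−3=c.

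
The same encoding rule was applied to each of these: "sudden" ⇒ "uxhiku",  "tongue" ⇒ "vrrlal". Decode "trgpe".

In sudden: s→u is +2, u→x is +3, d→h is +4, d→i is +5 — the shift increases by 1 each position. Letter i (0-indexed) is shifted by i+2, so successive shifts are 2, 3, 4, ….
Reversing it on trgpe: t−2=r, r−3=o, g−4=c, p−5=k, e−6=y.

rocky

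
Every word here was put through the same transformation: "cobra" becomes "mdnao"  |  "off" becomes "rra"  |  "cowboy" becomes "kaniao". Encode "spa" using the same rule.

mbe

Two steps: reverse the string, then apply a Caesar shift of +12.
On spa: reverse → aps; then shift: a+12=m, p+12=b, s+12=e.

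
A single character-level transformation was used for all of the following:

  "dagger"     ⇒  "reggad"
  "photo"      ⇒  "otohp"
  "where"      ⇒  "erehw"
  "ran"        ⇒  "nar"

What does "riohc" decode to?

The word is simply reversed.
Reversing it on riohc: then reverse → choir.

choir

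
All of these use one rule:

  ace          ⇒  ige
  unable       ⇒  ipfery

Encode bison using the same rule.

The output letters match the input read backwards, each shifted +4: ace reversed is eca. Read the word backwards and shift each letter +4.
For bison: reverse → nosib; then shift: n+4=r, o+4=s, s+4=w, i+4=m, b+4=f.

rswmf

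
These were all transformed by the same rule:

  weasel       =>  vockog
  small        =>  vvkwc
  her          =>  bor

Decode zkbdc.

strap

The word is reversed, then every letter is shifted forward by 10.
Decoding zkbdc: shift back: z−10=p, k−10=a, b−10=r, d−10=t, c−10=s → parts; then reverse → strap.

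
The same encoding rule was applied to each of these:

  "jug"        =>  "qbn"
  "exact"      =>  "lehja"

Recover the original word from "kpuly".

Compare letters: j→q is +7, u→b is +7, g→n is +7 — a constant shift. Every letter moves 7 places later in the alphabet, wrapping around z→a.
Decoding kpuly: k−7=d, p−7=i, u−7=n, l−7=e, y−7=r.

diner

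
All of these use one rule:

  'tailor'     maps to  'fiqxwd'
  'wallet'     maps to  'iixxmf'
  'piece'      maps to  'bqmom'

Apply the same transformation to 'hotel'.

twfmx

The shift depends on letter class: consonant t→f is +12, but vowel a→i is +8. Two shifts are in play — +8 for a/e/i/o/u, +12 for every other letter.
Applying it to hotel: h(cons)+12=t, o(vowel)+8=w, t(cons)+12=f, e(vowel)+8=m, l(cons)+12=x.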